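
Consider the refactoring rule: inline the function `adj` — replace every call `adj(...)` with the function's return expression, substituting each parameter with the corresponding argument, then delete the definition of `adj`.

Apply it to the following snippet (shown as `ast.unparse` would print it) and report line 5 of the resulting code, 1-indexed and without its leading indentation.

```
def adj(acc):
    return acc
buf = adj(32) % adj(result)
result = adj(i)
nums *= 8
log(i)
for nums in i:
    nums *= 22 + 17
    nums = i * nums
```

Transformed code:
buf = 32 % result
result = i
nums *= 8
log(i)
for nums in i:
    nums *= 22 + 17
    nums = i * nums

for nums in i:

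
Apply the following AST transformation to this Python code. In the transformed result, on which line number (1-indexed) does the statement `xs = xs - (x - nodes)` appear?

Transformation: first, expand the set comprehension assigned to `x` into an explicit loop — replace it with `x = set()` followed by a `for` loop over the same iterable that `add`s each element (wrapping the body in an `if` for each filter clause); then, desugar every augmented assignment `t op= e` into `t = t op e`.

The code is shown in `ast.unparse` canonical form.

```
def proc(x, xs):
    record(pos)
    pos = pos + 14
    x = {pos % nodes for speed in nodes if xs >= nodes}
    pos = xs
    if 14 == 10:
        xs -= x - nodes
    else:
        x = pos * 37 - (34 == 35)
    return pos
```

10

Transformed code:
def proc(x, xs):
    record(pos)
    pos = pos + 14
    x = set()
    for speed in nodes:
        if xs >= nodes:
            x.add(pos % nodes)
    pos = xs
    if 14 == 10:
        xs = xs - (x - nodes)
    else:
        x = pos * 37 - (34 == 35)
    return pos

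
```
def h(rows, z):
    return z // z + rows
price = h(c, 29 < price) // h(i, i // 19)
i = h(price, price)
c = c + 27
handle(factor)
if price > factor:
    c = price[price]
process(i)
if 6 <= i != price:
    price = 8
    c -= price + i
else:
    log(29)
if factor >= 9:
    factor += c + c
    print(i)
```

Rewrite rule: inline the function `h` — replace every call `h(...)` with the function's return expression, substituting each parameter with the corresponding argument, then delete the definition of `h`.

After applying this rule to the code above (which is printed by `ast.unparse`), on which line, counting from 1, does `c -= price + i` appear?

10

Transformed code:
price = ((29 < price) // (29 < price) + c) // (i // 19 // (i // 19) + i)
i = price // price + price
c = c + 27
handle(factor)
if price > factor:
    c = price[price]
process(i)
if 6 <= i != price:
    price = 8
    c -= price + i
else:
    log(29)
if factor >= 9:
    factor += c + c
    print(i)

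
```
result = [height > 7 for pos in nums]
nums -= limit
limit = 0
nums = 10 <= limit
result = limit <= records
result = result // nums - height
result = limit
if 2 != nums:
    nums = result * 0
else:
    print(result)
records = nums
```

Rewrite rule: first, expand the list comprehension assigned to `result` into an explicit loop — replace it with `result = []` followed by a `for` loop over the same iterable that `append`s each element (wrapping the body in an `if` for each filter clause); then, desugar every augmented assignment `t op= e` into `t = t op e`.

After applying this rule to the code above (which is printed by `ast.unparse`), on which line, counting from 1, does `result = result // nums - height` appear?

8

Transformed code:
result = []
for pos in nums:
    result.append(height > 7)
nums = nums - limit
limit = 0
nums = 10 <= limit
result = limit <= records
result = result // nums - height
result = limit
if 2 != nums:
    nums = result * 0
else:
    print(result)
records = nums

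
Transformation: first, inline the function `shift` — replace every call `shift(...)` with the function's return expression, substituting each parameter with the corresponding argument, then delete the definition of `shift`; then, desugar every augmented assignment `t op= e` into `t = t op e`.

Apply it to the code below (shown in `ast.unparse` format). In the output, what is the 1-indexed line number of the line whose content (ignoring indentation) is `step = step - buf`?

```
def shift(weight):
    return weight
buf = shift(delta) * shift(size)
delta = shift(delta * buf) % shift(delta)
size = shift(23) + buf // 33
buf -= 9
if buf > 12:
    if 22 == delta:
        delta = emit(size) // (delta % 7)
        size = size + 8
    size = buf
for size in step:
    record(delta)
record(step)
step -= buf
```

13

Transformed code:
buf = delta * size
delta = delta * buf % delta
size = 23 + buf // 33
buf = buf - 9
if buf > 12:
    if 22 == delta:
        delta = emit(size) // (delta % 7)
        size = size + 8
    size = buf
for size in step:
    record(delta)
record(step)
step = step - buf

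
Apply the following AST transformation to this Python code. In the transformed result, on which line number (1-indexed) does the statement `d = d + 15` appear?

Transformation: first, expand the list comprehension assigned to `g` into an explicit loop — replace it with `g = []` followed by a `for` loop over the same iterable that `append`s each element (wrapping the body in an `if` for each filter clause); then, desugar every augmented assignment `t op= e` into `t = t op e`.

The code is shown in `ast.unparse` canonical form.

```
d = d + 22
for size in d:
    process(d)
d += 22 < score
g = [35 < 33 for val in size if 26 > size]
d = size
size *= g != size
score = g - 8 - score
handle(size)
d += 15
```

13

Transformed code:
d = d + 22
for size in d:
    process(d)
d = d + (22 < score)
g = []
for val in size:
    if 26 > size:
        g.append(35 < 33)
d = size
size = size * (g != size)
score = g - 8 - score
handle(size)
d = d + 15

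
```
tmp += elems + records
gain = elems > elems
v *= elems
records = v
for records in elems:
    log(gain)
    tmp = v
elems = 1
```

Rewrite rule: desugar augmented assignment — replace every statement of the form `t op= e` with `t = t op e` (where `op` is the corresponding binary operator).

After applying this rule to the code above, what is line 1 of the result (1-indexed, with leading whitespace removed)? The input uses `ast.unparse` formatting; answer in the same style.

tmp = tmp + (elems + records)

Transformed code:
tmp = tmp + (elems + records)
gain = elems > elems
v = v * elems
records = v
for records in elems:
    log(gain)
    tmp = v
elems = 1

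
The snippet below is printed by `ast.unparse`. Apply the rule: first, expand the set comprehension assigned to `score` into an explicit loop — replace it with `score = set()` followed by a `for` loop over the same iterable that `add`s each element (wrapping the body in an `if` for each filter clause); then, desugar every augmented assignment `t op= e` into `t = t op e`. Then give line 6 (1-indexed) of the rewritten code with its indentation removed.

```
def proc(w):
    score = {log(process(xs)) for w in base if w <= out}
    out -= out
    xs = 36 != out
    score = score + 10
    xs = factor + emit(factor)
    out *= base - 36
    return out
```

out = out - out

Transformed code:
def proc(w):
    score = set()
    for w in base:
        if w <= out:
            score.add(log(process(xs)))
    out = out - out
    xs = 36 != out
    score = score + 10
    xs = factor + emit(factor)
    out = out * (base - 36)
    return out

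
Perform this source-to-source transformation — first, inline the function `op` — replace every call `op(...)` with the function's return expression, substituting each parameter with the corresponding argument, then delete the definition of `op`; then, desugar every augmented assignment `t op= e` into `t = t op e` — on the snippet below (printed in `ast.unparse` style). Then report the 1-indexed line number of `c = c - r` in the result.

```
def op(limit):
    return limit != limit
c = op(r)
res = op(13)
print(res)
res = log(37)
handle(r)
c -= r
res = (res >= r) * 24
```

Transformed code:
c = r != r
res = 13 != 13
print(res)
res = log(37)
handle(r)
c = c - r
res = (res >= r) * 24

6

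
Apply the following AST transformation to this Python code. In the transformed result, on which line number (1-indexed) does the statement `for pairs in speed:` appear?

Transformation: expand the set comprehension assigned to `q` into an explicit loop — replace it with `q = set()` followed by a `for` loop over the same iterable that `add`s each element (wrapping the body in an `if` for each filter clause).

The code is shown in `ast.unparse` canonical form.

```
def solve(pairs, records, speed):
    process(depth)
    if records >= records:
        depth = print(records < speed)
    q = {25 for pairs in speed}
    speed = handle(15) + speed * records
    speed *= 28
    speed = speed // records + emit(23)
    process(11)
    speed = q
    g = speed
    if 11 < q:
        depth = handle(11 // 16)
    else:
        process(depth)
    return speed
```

6

Transformed code:
def solve(pairs, records, speed):
    process(depth)
    if records >= records:
        depth = print(records < speed)
    q = set()
    for pairs in speed:
        q.add(25)
    speed = handle(15) + speed * records
    speed *= 28
    speed = speed // records + emit(23)
    process(11)
    speed = q
    g = speed
    if 11 < q:
        depth = handle(11 // 16)
    else:
        process(depth)
    return speed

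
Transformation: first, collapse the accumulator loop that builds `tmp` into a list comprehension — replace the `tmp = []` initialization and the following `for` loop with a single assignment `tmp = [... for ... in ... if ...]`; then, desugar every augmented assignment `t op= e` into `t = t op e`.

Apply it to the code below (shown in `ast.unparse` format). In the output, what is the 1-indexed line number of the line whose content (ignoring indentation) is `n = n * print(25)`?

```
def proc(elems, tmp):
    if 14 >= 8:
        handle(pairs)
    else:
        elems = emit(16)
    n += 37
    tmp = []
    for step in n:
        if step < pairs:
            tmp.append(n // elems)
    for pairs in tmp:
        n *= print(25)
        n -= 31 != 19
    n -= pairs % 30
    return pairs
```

Transformed code:
def proc(elems, tmp):
    if 14 >= 8:
        handle(pairs)
    else:
        elems = emit(16)
    n = n + 37
    tmp = [n // elems for step in n if step < pairs]
    for pairs in tmp:
        n = n * print(25)
        n = n - (31 != 19)
    n = n - pairs % 30
    return pairs

9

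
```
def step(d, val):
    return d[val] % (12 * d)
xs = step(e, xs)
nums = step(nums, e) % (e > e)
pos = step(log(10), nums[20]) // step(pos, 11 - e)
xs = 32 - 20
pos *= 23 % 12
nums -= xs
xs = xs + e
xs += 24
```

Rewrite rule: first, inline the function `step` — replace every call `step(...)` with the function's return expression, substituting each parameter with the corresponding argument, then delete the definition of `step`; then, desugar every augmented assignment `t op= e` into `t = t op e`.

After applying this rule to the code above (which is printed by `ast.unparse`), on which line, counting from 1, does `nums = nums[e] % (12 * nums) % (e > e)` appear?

Transformed code:
xs = e[xs] % (12 * e)
nums = nums[e] % (12 * nums) % (e > e)
pos = log(10)[nums[20]] % (12 * log(10)) // (pos[11 - e] % (12 * pos))
xs = 32 - 20
pos = pos * (23 % 12)
nums = nums - xs
xs = xs + e
xs = xs + 24

2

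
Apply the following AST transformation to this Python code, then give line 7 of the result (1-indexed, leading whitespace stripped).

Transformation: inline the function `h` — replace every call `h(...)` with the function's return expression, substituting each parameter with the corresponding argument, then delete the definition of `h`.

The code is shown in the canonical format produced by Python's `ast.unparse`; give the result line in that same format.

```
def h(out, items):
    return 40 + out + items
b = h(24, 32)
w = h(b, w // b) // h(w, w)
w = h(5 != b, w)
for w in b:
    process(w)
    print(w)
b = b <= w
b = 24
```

b = b <= w

Transformed code:
b = 40 + 24 + 32
w = (40 + b + w // b) // (40 + w + w)
w = 40 + (5 != b) + w
for w in b:
    process(w)
    print(w)
b = b <= w
b = 24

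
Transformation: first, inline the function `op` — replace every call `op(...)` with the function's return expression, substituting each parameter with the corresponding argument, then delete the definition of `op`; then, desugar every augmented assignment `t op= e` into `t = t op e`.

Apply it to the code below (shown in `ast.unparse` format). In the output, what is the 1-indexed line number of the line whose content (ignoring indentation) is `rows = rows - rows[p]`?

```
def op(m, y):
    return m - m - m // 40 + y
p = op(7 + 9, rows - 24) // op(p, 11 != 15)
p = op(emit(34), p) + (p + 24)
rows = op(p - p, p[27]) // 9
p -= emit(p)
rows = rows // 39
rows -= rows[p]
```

Transformed code:
p = (7 + 9 - (7 + 9) - (7 + 9) // 40 + (rows - 24)) // (p - p - p // 40 + (11 != 15))
p = emit(34) - emit(34) - emit(34) // 40 + p + (p + 24)
rows = (p - p - (p - p) - (p - p) // 40 + p[27]) // 9
p = p - emit(p)
rows = rows // 39
rows = rows - rows[p]

6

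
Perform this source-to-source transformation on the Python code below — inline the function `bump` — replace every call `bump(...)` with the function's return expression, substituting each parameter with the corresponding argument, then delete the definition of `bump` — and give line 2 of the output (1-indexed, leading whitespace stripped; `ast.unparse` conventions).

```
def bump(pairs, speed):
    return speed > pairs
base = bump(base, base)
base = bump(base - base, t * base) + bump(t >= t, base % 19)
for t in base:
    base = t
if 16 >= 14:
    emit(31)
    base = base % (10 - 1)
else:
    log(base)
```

base = (t * base > base - base) + (base % 19 > (t >= t))

Transformed code:
base = base > base
base = (t * base > base - base) + (base % 19 > (t >= t))
for t in base:
    base = t
if 16 >= 14:
    emit(31)
    base = base % (10 - 1)
else:
    log(base)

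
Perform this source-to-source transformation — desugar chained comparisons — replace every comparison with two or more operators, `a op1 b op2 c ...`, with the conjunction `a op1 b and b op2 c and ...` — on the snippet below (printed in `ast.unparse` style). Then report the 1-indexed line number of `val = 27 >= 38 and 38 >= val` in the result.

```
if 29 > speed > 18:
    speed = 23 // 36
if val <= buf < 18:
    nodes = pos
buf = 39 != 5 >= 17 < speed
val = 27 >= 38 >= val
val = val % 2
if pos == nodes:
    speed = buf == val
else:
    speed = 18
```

Transformed code:
if 29 > speed and speed > 18:
    speed = 23 // 36
if val <= buf and buf < 18:
    nodes = pos
buf = 39 != 5 and 5 >= 17 and (17 < speed)
val = 27 >= 38 and 38 >= val
val = val % 2
if pos == nodes:
    speed = buf == val
else:
    speed = 18

6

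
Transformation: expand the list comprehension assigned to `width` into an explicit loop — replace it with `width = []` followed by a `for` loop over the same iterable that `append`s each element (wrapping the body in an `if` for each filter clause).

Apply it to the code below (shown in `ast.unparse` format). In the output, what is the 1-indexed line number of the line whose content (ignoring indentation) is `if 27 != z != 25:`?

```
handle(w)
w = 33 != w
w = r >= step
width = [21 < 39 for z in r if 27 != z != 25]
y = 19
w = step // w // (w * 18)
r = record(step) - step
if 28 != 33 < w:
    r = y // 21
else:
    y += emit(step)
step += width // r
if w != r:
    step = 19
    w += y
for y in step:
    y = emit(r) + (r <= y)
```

Transformed code:
handle(w)
w = 33 != w
w = r >= step
width = []
for z in r:
    if 27 != z != 25:
        width.append(21 < 39)
y = 19
w = step // w // (w * 18)
r = record(step) - step
if 28 != 33 < w:
    r = y // 21
else:
    y += emit(step)
step += width // r
if w != r:
    step = 19
    w += y
for y in step:
    y = emit(r) + (r <= y)

6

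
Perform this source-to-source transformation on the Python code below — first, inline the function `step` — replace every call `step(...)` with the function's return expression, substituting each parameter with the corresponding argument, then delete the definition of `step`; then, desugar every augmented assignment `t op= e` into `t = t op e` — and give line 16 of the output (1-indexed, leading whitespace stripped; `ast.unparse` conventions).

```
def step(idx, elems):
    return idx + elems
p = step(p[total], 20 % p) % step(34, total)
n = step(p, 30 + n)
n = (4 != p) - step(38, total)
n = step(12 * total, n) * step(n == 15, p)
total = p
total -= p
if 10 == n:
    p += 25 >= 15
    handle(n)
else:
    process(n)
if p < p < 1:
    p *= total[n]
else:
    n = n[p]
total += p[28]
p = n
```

Transformed code:
p = (p[total] + 20 % p) % (34 + total)
n = p + (30 + n)
n = (4 != p) - (38 + total)
n = (12 * total + n) * ((n == 15) + p)
total = p
total = total - p
if 10 == n:
    p = p + (25 >= 15)
    handle(n)
else:
    process(n)
if p < p < 1:
    p = p * total[n]
else:
    n = n[p]
total = total + p[28]
p = n

total = total + p[28]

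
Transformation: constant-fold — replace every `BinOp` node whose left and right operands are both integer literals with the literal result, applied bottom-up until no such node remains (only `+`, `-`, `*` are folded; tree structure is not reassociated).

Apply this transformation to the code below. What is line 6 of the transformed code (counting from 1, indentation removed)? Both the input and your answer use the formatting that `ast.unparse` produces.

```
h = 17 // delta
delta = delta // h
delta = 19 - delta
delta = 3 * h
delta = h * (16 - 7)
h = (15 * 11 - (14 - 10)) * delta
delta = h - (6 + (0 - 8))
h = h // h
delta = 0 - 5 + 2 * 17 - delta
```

Transformed code:
h = 17 // delta
delta = delta // h
delta = 19 - delta
delta = 3 * h
delta = h * 9
h = 161 * delta
delta = h - -2
h = h // h
delta = 29 - delta

h = 161 * delta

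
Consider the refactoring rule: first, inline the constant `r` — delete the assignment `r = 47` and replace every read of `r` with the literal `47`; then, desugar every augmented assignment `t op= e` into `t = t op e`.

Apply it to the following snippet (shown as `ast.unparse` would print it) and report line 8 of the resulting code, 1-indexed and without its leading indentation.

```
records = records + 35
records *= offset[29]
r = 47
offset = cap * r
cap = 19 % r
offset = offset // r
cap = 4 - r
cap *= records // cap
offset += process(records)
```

Transformed code:
records = records + 35
records = records * offset[29]
offset = cap * 47
cap = 19 % 47
offset = offset // 47
cap = 4 - 47
cap = cap * (records // cap)
offset = offset + process(records)

offset = offset + process(records)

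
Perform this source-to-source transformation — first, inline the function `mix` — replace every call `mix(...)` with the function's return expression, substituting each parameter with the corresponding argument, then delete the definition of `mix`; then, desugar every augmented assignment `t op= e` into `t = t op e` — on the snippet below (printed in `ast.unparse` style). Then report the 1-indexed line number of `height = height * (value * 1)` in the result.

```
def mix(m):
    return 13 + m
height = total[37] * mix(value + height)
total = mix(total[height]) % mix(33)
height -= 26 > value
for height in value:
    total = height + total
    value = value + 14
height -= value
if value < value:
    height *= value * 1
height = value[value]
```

Transformed code:
height = total[37] * (13 + (value + height))
total = (13 + total[height]) % (13 + 33)
height = height - (26 > value)
for height in value:
    total = height + total
    value = value + 14
height = height - value
if value < value:
    height = height * (value * 1)
height = value[value]

9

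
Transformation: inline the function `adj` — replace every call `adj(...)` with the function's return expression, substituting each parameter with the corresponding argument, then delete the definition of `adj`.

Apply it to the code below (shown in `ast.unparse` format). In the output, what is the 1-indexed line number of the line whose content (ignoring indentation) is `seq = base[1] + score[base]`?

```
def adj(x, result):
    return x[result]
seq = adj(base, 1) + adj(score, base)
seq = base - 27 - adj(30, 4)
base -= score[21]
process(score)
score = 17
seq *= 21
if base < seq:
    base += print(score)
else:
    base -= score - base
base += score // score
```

1

Transformed code:
seq = base[1] + score[base]
seq = base - 27 - 30[4]
base -= score[21]
process(score)
score = 17
seq *= 21
if base < seq:
    base += print(score)
else:
    base -= score - base
base += score // score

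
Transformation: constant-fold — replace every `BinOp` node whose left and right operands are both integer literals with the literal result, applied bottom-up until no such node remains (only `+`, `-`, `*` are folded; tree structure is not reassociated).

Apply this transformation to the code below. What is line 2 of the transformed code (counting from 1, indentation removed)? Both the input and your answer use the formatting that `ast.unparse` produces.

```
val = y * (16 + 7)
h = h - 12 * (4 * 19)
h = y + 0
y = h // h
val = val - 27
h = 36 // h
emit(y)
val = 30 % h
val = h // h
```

h = h - 912

Transformed code:
val = y * 23
h = h - 912
h = y + 0
y = h // h
val = val - 27
h = 36 // h
emit(y)
val = 30 % h
val = h // h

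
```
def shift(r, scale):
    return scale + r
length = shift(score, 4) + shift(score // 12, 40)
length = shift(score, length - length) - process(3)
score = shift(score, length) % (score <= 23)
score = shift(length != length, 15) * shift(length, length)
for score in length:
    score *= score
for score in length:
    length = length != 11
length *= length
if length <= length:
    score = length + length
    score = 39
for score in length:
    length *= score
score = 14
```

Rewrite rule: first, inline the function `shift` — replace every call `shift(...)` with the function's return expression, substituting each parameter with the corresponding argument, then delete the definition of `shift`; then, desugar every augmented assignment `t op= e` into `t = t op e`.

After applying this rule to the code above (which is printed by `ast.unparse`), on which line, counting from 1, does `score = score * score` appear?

6

Transformed code:
length = 4 + score + (40 + score // 12)
length = length - length + score - process(3)
score = (length + score) % (score <= 23)
score = (15 + (length != length)) * (length + length)
for score in length:
    score = score * score
for score in length:
    length = length != 11
length = length * length
if length <= length:
    score = length + length
    score = 39
for score in length:
    length = length * score
score = 14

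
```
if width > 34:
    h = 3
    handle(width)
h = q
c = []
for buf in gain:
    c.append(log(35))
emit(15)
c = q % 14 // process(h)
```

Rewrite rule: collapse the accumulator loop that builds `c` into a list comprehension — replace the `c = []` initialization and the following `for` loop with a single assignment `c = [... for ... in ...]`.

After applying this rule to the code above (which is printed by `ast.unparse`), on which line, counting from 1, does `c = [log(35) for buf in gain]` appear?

5

Transformed code:
if width > 34:
    h = 3
    handle(width)
h = q
c = [log(35) for buf in gain]
emit(15)
c = q % 14 // process(h)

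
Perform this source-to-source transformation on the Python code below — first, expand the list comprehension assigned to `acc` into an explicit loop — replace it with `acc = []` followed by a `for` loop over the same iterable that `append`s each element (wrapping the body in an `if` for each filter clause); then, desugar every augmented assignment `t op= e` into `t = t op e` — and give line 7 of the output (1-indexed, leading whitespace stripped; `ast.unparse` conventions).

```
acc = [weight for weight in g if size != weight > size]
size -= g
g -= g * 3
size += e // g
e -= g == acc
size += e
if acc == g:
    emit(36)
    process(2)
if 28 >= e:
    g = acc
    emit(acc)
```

size = size + e // g

Transformed code:
acc = []
for weight in g:
    if size != weight > size:
        acc.append(weight)
size = size - g
g = g - g * 3
size = size + e // g
e = e - (g == acc)
size = size + e
if acc == g:
    emit(36)
    process(2)
if 28 >= e:
    g = acc
    emit(acc)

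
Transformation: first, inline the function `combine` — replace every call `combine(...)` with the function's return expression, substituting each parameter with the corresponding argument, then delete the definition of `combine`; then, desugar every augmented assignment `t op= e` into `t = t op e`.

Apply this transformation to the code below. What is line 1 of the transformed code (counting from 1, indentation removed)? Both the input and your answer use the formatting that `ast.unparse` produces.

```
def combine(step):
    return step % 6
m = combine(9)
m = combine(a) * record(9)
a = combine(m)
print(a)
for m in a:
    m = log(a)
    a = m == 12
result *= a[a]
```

m = 9 % 6

Transformed code:
m = 9 % 6
m = a % 6 * record(9)
a = m % 6
print(a)
for m in a:
    m = log(a)
    a = m == 12
result = result * a[a]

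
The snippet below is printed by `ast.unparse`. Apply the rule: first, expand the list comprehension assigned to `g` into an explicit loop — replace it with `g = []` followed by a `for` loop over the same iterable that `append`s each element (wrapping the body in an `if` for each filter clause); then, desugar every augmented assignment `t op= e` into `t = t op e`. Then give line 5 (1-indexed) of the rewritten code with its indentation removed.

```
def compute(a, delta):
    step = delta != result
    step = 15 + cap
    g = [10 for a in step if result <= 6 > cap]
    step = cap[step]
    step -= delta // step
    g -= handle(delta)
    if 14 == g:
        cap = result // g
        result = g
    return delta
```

Transformed code:
def compute(a, delta):
    step = delta != result
    step = 15 + cap
    g = []
    for a in step:
        if result <= 6 > cap:
            g.append(10)
    step = cap[step]
    step = step - delta // step
    g = g - handle(delta)
    if 14 == g:
        cap = result // g
        result = g
    return delta

for a in step:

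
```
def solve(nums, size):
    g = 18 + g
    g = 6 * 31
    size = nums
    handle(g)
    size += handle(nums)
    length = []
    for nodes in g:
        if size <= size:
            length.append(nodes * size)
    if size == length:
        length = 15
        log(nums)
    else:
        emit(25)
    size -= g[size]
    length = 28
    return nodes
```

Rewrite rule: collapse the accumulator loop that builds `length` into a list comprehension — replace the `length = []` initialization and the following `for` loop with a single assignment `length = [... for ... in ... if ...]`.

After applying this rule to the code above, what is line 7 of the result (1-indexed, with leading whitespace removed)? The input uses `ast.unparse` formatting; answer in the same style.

Transformed code:
def solve(nums, size):
    g = 18 + g
    g = 6 * 31
    size = nums
    handle(g)
    size += handle(nums)
    length = [nodes * size for nodes in g if size <= size]
    if size == length:
        length = 15
        log(nums)
    else:
        emit(25)
    size -= g[size]
    length = 28
    return nodes

length = [nodes * size for nodes in g if size <= size]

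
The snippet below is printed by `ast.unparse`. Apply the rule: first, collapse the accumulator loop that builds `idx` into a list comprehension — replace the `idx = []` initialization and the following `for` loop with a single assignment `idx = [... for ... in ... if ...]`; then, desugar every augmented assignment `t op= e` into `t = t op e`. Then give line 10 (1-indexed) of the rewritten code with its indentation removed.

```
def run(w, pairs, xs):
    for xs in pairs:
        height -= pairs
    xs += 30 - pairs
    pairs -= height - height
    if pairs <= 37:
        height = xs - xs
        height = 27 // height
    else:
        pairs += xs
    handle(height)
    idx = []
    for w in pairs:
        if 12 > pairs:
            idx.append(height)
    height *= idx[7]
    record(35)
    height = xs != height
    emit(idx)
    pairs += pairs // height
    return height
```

pairs = pairs + xs

Transformed code:
def run(w, pairs, xs):
    for xs in pairs:
        height = height - pairs
    xs = xs + (30 - pairs)
    pairs = pairs - (height - height)
    if pairs <= 37:
        height = xs - xs
        height = 27 // height
    else:
        pairs = pairs + xs
    handle(height)
    idx = [height for w in pairs if 12 > pairs]
    height = height * idx[7]
    record(35)
    height = xs != height
    emit(idx)
    pairs = pairs + pairs // height
    return height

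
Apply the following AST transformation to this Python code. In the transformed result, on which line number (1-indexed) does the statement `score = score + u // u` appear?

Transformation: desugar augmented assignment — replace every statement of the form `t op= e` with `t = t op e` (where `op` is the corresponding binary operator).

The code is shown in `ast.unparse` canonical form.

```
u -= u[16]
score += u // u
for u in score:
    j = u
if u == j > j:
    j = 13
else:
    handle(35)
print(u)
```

Transformed code:
u = u - u[16]
score = score + u // u
for u in score:
    j = u
if u == j > j:
    j = 13
else:
    handle(35)
print(u)

2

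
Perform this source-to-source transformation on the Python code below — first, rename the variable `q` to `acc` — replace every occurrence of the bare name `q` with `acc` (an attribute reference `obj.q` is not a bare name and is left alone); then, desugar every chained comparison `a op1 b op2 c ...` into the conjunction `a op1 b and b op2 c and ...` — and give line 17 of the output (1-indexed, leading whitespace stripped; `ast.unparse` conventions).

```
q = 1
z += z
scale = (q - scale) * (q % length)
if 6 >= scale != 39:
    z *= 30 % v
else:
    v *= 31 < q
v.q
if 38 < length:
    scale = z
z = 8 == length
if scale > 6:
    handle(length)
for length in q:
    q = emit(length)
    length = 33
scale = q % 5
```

scale = acc % 5

Transformed code:
acc = 1
z += z
scale = (acc - scale) * (acc % length)
if 6 >= scale and scale != 39:
    z *= 30 % v
else:
    v *= 31 < acc
v.q
if 38 < length:
    scale = z
z = 8 == length
if scale > 6:
    handle(length)
for length in acc:
    acc = emit(length)
    length = 33
scale = acc % 5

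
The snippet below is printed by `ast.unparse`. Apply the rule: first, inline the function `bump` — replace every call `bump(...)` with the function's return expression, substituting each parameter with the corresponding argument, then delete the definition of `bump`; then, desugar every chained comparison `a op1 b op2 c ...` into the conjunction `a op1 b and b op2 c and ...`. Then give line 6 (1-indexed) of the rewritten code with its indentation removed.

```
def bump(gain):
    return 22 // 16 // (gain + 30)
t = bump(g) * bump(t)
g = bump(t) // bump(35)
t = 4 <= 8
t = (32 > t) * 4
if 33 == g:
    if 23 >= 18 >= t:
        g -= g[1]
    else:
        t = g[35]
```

if 23 >= 18 and 18 >= t:

Transformed code:
t = 22 // 16 // (g + 30) * (22 // 16 // (t + 30))
g = 22 // 16 // (t + 30) // (22 // 16 // (35 + 30))
t = 4 <= 8
t = (32 > t) * 4
if 33 == g:
    if 23 >= 18 and 18 >= t:
        g -= g[1]
    else:
        t = g[35]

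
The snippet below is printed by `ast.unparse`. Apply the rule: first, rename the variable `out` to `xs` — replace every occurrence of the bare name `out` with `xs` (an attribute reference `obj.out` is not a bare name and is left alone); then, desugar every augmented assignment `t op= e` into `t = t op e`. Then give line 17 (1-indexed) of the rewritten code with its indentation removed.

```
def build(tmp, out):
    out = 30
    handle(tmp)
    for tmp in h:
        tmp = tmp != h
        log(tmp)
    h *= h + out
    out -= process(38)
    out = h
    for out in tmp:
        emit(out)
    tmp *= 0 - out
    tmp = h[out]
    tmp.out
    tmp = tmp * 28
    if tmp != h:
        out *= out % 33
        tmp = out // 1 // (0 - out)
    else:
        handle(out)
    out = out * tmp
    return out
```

Transformed code:
def build(tmp, xs):
    xs = 30
    handle(tmp)
    for tmp in h:
        tmp = tmp != h
        log(tmp)
    h = h * (h + xs)
    xs = xs - process(38)
    xs = h
    for xs in tmp:
        emit(xs)
    tmp = tmp * (0 - xs)
    tmp = h[xs]
    tmp.out
    tmp = tmp * 28
    if tmp != h:
        xs = xs * (xs % 33)
        tmp = xs // 1 // (0 - xs)
    else:
        handle(xs)
    xs = xs * tmp
    return xs

xs = xs * (xs % 33)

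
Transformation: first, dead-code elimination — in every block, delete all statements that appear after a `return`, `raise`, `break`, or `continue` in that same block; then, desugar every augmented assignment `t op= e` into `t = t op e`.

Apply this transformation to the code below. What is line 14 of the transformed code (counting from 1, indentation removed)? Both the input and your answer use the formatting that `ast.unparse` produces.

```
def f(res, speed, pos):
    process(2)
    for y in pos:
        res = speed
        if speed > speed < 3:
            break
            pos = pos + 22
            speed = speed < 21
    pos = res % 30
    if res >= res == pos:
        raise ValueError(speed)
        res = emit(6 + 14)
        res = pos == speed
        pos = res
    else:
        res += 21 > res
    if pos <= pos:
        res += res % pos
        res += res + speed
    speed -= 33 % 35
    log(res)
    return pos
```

Transformed code:
def f(res, speed, pos):
    process(2)
    for y in pos:
        res = speed
        if speed > speed < 3:
            break
    pos = res % 30
    if res >= res == pos:
        raise ValueError(speed)
    else:
        res = res + (21 > res)
    if pos <= pos:
        res = res + res % pos
        res = res + (res + speed)
    speed = speed - 33 % 35
    log(res)
    return pos

res = res + (res + speed)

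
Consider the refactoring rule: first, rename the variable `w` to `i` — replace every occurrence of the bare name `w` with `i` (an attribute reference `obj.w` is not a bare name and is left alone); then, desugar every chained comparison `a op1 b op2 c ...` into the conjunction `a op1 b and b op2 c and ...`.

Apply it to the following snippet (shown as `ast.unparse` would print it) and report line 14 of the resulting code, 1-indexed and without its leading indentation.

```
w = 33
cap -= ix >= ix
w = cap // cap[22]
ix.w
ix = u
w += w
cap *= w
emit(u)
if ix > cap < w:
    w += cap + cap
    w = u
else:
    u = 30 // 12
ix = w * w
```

ix = i * i

Transformed code:
i = 33
cap -= ix >= ix
i = cap // cap[22]
ix.w
ix = u
i += i
cap *= i
emit(u)
if ix > cap and cap < i:
    i += cap + cap
    i = u
else:
    u = 30 // 12
ix = i * i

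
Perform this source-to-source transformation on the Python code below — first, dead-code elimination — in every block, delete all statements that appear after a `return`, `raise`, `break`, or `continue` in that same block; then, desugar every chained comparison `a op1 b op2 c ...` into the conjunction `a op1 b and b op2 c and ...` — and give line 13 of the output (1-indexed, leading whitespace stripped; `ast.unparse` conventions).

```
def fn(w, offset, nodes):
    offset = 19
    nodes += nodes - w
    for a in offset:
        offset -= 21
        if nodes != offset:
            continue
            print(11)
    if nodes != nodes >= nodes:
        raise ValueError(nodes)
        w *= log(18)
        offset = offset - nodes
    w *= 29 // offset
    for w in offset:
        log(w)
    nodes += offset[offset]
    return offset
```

Transformed code:
def fn(w, offset, nodes):
    offset = 19
    nodes += nodes - w
    for a in offset:
        offset -= 21
        if nodes != offset:
            continue
    if nodes != nodes and nodes >= nodes:
        raise ValueError(nodes)
    w *= 29 // offset
    for w in offset:
        log(w)
    nodes += offset[offset]
    return offset

nodes += offset[offset]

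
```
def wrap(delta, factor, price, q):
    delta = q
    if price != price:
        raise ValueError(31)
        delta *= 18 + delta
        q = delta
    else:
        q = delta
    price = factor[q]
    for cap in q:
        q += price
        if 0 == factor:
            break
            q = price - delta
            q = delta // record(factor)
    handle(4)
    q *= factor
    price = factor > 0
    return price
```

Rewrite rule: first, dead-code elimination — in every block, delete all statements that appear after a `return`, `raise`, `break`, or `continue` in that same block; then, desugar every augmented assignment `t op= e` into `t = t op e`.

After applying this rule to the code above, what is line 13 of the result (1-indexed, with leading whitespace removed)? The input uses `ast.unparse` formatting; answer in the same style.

Transformed code:
def wrap(delta, factor, price, q):
    delta = q
    if price != price:
        raise ValueError(31)
    else:
        q = delta
    price = factor[q]
    for cap in q:
        q = q + price
        if 0 == factor:
            break
    handle(4)
    q = q * factor
    price = factor > 0
    return price

q = q * factor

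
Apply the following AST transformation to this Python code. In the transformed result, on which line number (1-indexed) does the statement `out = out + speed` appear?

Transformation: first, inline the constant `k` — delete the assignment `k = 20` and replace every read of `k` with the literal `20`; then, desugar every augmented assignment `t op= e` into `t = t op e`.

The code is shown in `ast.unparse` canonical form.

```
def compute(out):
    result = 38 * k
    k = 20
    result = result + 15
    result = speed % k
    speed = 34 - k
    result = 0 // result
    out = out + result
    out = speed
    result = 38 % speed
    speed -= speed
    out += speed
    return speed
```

Transformed code:
def compute(out):
    result = 38 * 20
    result = result + 15
    result = speed % 20
    speed = 34 - 20
    result = 0 // result
    out = out + result
    out = speed
    result = 38 % speed
    speed = speed - speed
    out = out + speed
    return speed

11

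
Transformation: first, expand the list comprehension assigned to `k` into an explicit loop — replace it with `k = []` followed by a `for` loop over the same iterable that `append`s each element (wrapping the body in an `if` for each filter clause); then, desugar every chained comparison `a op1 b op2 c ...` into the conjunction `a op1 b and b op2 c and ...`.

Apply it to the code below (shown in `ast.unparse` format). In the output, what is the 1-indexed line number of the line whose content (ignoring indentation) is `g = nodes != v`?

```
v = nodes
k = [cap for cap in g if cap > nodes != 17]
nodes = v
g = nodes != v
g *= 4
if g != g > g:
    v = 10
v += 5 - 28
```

Transformed code:
v = nodes
k = []
for cap in g:
    if cap > nodes and nodes != 17:
        k.append(cap)
nodes = v
g = nodes != v
g *= 4
if g != g and g > g:
    v = 10
v += 5 - 28

7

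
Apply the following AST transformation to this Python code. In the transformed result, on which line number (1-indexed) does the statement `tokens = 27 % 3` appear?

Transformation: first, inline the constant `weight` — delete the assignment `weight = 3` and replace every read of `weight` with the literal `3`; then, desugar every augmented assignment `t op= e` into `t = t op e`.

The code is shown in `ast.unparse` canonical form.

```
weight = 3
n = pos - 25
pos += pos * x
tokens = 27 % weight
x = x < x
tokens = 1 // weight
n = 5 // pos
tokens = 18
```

3

Transformed code:
n = pos - 25
pos = pos + pos * x
tokens = 27 % 3
x = x < x
tokens = 1 // 3
n = 5 // pos
tokens = 18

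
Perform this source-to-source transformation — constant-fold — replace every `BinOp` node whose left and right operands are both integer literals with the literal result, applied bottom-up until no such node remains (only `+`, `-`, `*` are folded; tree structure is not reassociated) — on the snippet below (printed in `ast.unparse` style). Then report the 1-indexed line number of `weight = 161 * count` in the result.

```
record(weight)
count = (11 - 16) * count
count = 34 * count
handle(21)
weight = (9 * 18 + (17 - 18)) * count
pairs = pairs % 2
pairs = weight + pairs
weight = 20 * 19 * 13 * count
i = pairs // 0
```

Transformed code:
record(weight)
count = -5 * count
count = 34 * count
handle(21)
weight = 161 * count
pairs = pairs % 2
pairs = weight + pairs
weight = 4940 * count
i = pairs // 0

5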